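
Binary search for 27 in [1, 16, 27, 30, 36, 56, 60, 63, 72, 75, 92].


Step 1: lo=0, hi=10, mid=5, val=56
Step 2: lo=0, hi=4, mid=2, val=27

Found at index 2


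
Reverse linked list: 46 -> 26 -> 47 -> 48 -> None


Step 1: curr=46, set curr.next=prev(None) | reversed so far: 46
Step 2: curr=26, set curr.next=prev(46) | reversed so far: 26 -> 46
Step 3: curr=47, set curr.next=prev(26) | reversed so far: 47 -> 26 -> 46
Step 4: curr=48, set curr.next=prev(47) | reversed so far: 48 -> 47 -> 26 -> 46

48 -> 47 -> 26 -> 46 -> None


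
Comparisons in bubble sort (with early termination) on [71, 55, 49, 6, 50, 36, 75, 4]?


Algorithm: bubble sort (with early termination)
Input: [71, 55, 49, 6, 50, 36, 75, 4]
Sorted: [4, 6, 36, 49, 50, 55, 71, 75]

28


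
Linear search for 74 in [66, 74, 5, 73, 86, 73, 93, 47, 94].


i=0: 66!=74
i=1: 74==74 found!

Found at 1, 2 comps


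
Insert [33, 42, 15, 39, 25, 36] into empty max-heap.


Insert 33: [33]
Insert 42: [42, 33]
Insert 15: [42, 33, 15]
Insert 39: [42, 39, 15, 33]
Insert 25: [42, 39, 15, 33, 25]
Insert 36: [42, 39, 36, 33, 25, 15]

Final heap: [42, 39, 36, 33, 25, 15]


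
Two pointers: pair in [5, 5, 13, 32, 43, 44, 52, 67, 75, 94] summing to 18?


lo=0(5)+hi=9(94)=99
lo=0(5)+hi=8(75)=80
lo=0(5)+hi=7(67)=72
lo=0(5)+hi=6(52)=57
lo=0(5)+hi=5(44)=49
lo=0(5)+hi=4(43)=48
lo=0(5)+hi=3(32)=37
lo=0(5)+hi=2(13)=18

Yes: 5+13=18


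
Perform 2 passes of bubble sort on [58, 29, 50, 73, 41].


Initial: [58, 29, 50, 73, 41]
Pass 1: [29, 50, 58, 41, 73] (3 swaps)
Pass 2: [29, 50, 41, 58, 73] (1 swaps)

After 2 passes: [29, 50, 41, 58, 73]


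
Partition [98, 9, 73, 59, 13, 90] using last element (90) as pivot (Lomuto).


Pivot: 90
  9 <= 90: swap -> [9, 98, 73, 59, 13, 90]
  73 <= 90: swap -> [9, 73, 98, 59, 13, 90]
  59 <= 90: swap -> [9, 73, 59, 98, 13, 90]
  13 <= 90: swap -> [9, 73, 59, 13, 98, 90]
Place pivot at 4: [9, 73, 59, 13, 90, 98]

Partitioned: [9, 73, 59, 13, 90, 98]


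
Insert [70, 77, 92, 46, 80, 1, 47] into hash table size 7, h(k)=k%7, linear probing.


Insert 70: h=0 -> slot 0
Insert 77: h=0, 1 probes -> slot 1
Insert 92: h=1, 1 probes -> slot 2
Insert 46: h=4 -> slot 4
Insert 80: h=3 -> slot 3
Insert 1: h=1, 4 probes -> slot 5
Insert 47: h=5, 1 probes -> slot 6

Table: [70, 77, 92, 80, 46, 1, 47]


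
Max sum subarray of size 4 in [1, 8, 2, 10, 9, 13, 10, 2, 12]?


[0:4]: 21
[1:5]: 29
[2:6]: 34
[3:7]: 42
[4:8]: 34
[5:9]: 37

Max: 42 at [3:7]


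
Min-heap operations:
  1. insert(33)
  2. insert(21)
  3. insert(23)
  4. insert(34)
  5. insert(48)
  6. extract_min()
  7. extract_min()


insert(33) -> [33]
insert(21) -> [21, 33]
insert(23) -> [21, 33, 23]
insert(34) -> [21, 33, 23, 34]
insert(48) -> [21, 33, 23, 34, 48]
extract_min()->21, [23, 33, 48, 34]
extract_min()->23, [33, 34, 48]

Final heap: [33, 34, 48]


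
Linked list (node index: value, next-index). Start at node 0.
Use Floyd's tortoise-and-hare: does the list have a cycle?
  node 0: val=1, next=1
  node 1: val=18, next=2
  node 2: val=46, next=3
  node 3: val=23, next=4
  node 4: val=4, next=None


Floyd's tortoise (slow, +1) and hare (fast, +2):
  init: slow=0, fast=0
  step 1: slow=1, fast=2
  step 2: slow=2, fast=4
  step 3: fast -> None, no cycle

Cycle: no


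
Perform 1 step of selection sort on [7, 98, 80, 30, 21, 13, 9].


Initial: [7, 98, 80, 30, 21, 13, 9]
Step 1: min=7 at 0
  Swap: [7, 98, 80, 30, 21, 13, 9]

After 1 step: [7, 98, 80, 30, 21, 13, 9]


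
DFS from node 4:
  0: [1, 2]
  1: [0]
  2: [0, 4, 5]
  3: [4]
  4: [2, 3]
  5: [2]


Visit 4, push [3, 2]
Visit 2, push [5, 0]
Visit 0, push [1]
Visit 1, push []
Visit 5, push []
Visit 3, push []

DFS order: [4, 2, 0, 1, 5, 3]


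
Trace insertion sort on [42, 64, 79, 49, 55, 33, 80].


Initial: [42, 64, 79, 49, 55, 33, 80]
Insert 64: [42, 64, 79, 49, 55, 33, 80]
Insert 79: [42, 64, 79, 49, 55, 33, 80]
Insert 49: [42, 49, 64, 79, 55, 33, 80]
Insert 55: [42, 49, 55, 64, 79, 33, 80]
Insert 33: [33, 42, 49, 55, 64, 79, 80]
Insert 80: [33, 42, 49, 55, 64, 79, 80]

Sorted: [33, 42, 49, 55, 64, 79, 80]


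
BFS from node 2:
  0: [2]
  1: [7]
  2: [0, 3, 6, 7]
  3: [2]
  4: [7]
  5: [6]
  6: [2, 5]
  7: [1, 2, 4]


Visit 2, enqueue [0, 3, 6, 7]
Visit 0, enqueue []
Visit 3, enqueue []
Visit 6, enqueue [5]
Visit 7, enqueue [1, 4]
Visit 5, enqueue []
Visit 1, enqueue []
Visit 4, enqueue []

BFS order: [2, 0, 3, 6, 7, 5, 1, 4]


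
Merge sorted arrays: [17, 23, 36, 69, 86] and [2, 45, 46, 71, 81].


Take 2 from B
Take 17 from A
Take 23 from A
Take 36 from A
Take 45 from B
Take 46 from B
Take 69 from A
Take 71 from B
Take 81 from B

Merged: [2, 17, 23, 36, 45, 46, 69, 71, 81, 86]


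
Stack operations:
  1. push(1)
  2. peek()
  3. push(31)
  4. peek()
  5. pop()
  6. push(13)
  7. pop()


push(1) -> [1]
peek()->1
push(31) -> [1, 31]
peek()->31
pop()->31, [1]
push(13) -> [1, 13]
pop()->13, [1]

Final stack: [1]


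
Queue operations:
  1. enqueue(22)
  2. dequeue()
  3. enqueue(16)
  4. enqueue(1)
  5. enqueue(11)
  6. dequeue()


enqueue(22) -> [22]
dequeue()->22, []
enqueue(16) -> [16]
enqueue(1) -> [16, 1]
enqueue(11) -> [16, 1, 11]
dequeue()->16, [1, 11]

Final queue: [1, 11]


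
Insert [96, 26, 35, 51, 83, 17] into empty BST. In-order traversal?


Insert 96: root
Insert 26: L from 96
Insert 35: L from 96 -> R from 26
Insert 51: L from 96 -> R from 26 -> R from 35
Insert 83: L from 96 -> R from 26 -> R from 35 -> R from 51
Insert 17: L from 96 -> L from 26

In-order: [17, 26, 35, 51, 83, 96]


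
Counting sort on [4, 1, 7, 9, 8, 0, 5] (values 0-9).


Input: [4, 1, 7, 9, 8, 0, 5]
Counts: [1, 1, 0, 0, 1, 1, 0, 1, 1, 1]

Sorted: [0, 1, 4, 5, 7, 8, 9]


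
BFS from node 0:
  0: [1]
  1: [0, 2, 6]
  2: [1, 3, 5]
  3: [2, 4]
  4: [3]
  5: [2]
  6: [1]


Visit 0, enqueue [1]
Visit 1, enqueue [2, 6]
Visit 2, enqueue [3, 5]
Visit 6, enqueue []
Visit 3, enqueue [4]
Visit 5, enqueue []
Visit 4, enqueue []

BFS order: [0, 1, 2, 6, 3, 5, 4]


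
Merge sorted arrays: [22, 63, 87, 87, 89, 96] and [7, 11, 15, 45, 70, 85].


Take 7 from B
Take 11 from B
Take 15 from B
Take 22 from A
Take 45 from B
Take 63 from A
Take 70 from B
Take 85 from B

Merged: [7, 11, 15, 22, 45, 63, 70, 85, 87, 87, 89, 96]


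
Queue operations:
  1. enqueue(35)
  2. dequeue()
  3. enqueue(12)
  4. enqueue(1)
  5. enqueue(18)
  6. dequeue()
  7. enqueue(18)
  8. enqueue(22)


enqueue(35) -> [35]
dequeue()->35, []
enqueue(12) -> [12]
enqueue(1) -> [12, 1]
enqueue(18) -> [12, 1, 18]
dequeue()->12, [1, 18]
enqueue(18) -> [1, 18, 18]
enqueue(22) -> [1, 18, 18, 22]

Final queue: [1, 18, 18, 22]


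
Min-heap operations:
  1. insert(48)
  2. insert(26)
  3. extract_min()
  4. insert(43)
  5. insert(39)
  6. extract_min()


insert(48) -> [48]
insert(26) -> [26, 48]
extract_min()->26, [48]
insert(43) -> [43, 48]
insert(39) -> [39, 48, 43]
extract_min()->39, [43, 48]

Final heap: [43, 48]


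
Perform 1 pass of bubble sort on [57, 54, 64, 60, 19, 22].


Initial: [57, 54, 64, 60, 19, 22]
Pass 1: [54, 57, 60, 19, 22, 64] (4 swaps)

After 1 pass: [54, 57, 60, 19, 22, 64]


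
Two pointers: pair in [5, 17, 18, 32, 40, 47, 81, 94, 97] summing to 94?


lo=0(5)+hi=8(97)=102
lo=0(5)+hi=7(94)=99
lo=0(5)+hi=6(81)=86
lo=1(17)+hi=6(81)=98
lo=1(17)+hi=5(47)=64
lo=2(18)+hi=5(47)=65
lo=3(32)+hi=5(47)=79
lo=4(40)+hi=5(47)=87

No pair found


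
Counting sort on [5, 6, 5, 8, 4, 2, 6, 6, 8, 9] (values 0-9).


Input: [5, 6, 5, 8, 4, 2, 6, 6, 8, 9]
Counts: [0, 0, 1, 0, 1, 2, 3, 0, 2, 1]

Sorted: [2, 4, 5, 5, 6, 6, 6, 8, 8, 9]


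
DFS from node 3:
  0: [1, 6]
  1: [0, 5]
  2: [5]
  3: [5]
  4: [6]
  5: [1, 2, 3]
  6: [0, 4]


Visit 3, push [5]
Visit 5, push [2, 1]
Visit 1, push [0]
Visit 0, push [6]
Visit 6, push [4]
Visit 4, push []
Visit 2, push []

DFS order: [3, 5, 1, 0, 6, 4, 2]


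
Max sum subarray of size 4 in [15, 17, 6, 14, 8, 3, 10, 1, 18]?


[0:4]: 52
[1:5]: 45
[2:6]: 31
[3:7]: 35
[4:8]: 22
[5:9]: 32

Max: 52 at [0:4]


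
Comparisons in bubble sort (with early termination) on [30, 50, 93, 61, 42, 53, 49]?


Algorithm: bubble sort (with early termination)
Input: [30, 50, 93, 61, 42, 53, 49]
Sorted: [30, 42, 49, 50, 53, 61, 93]

20


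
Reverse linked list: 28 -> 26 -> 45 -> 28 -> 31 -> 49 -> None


Step 1: curr=28, set curr.next=prev(None) | reversed so far: 28
Step 2: curr=26, set curr.next=prev(28) | reversed so far: 26 -> 28
Step 3: curr=45, set curr.next=prev(26) | reversed so far: 45 -> 26 -> 28
Step 4: curr=28, set curr.next=prev(45) | reversed so far: 28 -> 45 -> 26 -> 28
Step 5: curr=31, set curr.next=prev(28) | reversed so far: 31 -> 28 -> 45 -> 26 -> 28
Step 6: curr=49, set curr.next=prev(31) | reversed so far: 49 -> 31 -> 28 -> 45 -> 26 -> 28

49 -> 31 -> 28 -> 45 -> 26 -> 28 -> None


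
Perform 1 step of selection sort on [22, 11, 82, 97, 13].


Initial: [22, 11, 82, 97, 13]
Step 1: min=11 at 1
  Swap: [11, 22, 82, 97, 13]

After 1 step: [11, 22, 82, 97, 13]


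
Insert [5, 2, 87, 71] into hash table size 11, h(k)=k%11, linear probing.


Insert 5: h=5 -> slot 5
Insert 2: h=2 -> slot 2
Insert 87: h=10 -> slot 10
Insert 71: h=5, 1 probes -> slot 6

Table: [None, None, 2, None, None, 5, 71, None, None, None, 87]


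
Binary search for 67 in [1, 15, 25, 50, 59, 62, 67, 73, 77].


Step 1: lo=0, hi=8, mid=4, val=59
Step 2: lo=5, hi=8, mid=6, val=67

Found at index 6


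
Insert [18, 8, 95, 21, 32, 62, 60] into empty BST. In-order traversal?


Insert 18: root
Insert 8: L from 18
Insert 95: R from 18
Insert 21: R from 18 -> L from 95
Insert 32: R from 18 -> L from 95 -> R from 21
Insert 62: R from 18 -> L from 95 -> R from 21 -> R from 32
Insert 60: R from 18 -> L from 95 -> R from 21 -> R from 32 -> L from 62

In-order: [8, 18, 21, 32, 60, 62, 95]


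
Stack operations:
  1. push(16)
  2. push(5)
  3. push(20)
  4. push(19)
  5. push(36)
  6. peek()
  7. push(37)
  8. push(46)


push(16) -> [16]
push(5) -> [16, 5]
push(20) -> [16, 5, 20]
push(19) -> [16, 5, 20, 19]
push(36) -> [16, 5, 20, 19, 36]
peek()->36
push(37) -> [16, 5, 20, 19, 36, 37]
push(46) -> [16, 5, 20, 19, 36, 37, 46]

Final stack: [16, 5, 20, 19, 36, 37, 46]


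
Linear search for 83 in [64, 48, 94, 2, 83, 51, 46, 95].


i=0: 64!=83
i=1: 48!=83
i=2: 94!=83
i=3: 2!=83
i=4: 83==83 found!

Found at 4, 5 comps


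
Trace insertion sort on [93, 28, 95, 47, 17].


Initial: [93, 28, 95, 47, 17]
Insert 28: [28, 93, 95, 47, 17]
Insert 95: [28, 93, 95, 47, 17]
Insert 47: [28, 47, 93, 95, 17]
Insert 17: [17, 28, 47, 93, 95]

Sorted: [17, 28, 47, 93, 95]


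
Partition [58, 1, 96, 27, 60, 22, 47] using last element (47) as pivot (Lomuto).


Pivot: 47
  1 <= 47: swap -> [1, 58, 96, 27, 60, 22, 47]
  27 <= 47: swap -> [1, 27, 96, 58, 60, 22, 47]
  22 <= 47: swap -> [1, 27, 22, 58, 60, 96, 47]
Place pivot at 3: [1, 27, 22, 47, 60, 96, 58]

Partitioned: [1, 27, 22, 47, 60, 96, 58]


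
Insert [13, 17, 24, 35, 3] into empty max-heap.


Insert 13: [13]
Insert 17: [17, 13]
Insert 24: [24, 13, 17]
Insert 35: [35, 24, 17, 13]
Insert 3: [35, 24, 17, 13, 3]

Final heap: [35, 24, 17, 13, 3]


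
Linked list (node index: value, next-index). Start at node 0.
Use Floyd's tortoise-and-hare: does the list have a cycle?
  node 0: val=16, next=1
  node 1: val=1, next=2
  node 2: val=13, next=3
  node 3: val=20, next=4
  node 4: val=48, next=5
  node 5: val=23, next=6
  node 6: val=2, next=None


Floyd's tortoise (slow, +1) and hare (fast, +2):
  init: slow=0, fast=0
  step 1: slow=1, fast=2
  step 2: slow=2, fast=4
  step 3: slow=3, fast=6
  step 4: fast -> None, no cycle

Cycle: no


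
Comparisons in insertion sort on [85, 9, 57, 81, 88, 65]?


Algorithm: insertion sort
Input: [85, 9, 57, 81, 88, 65]
Sorted: [9, 57, 65, 81, 85, 88]

10


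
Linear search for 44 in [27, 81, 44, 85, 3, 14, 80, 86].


i=0: 27!=44
i=1: 81!=44
i=2: 44==44 found!

Found at 2, 3 comps


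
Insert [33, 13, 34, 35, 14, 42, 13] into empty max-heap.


Insert 33: [33]
Insert 13: [33, 13]
Insert 34: [34, 13, 33]
Insert 35: [35, 34, 33, 13]
Insert 14: [35, 34, 33, 13, 14]
Insert 42: [42, 34, 35, 13, 14, 33]
Insert 13: [42, 34, 35, 13, 14, 33, 13]

Final heap: [42, 34, 35, 13, 14, 33, 13]


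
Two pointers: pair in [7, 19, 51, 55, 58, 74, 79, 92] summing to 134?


lo=0(7)+hi=7(92)=99
lo=1(19)+hi=7(92)=111
lo=2(51)+hi=7(92)=143
lo=2(51)+hi=6(79)=130
lo=3(55)+hi=6(79)=134

Yes: 55+79=134


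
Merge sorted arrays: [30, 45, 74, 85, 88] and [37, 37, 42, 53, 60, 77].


Take 30 from A
Take 37 from B
Take 37 from B
Take 42 from B
Take 45 from A
Take 53 from B
Take 60 from B
Take 74 from A
Take 77 from B

Merged: [30, 37, 37, 42, 45, 53, 60, 74, 77, 85, 88]


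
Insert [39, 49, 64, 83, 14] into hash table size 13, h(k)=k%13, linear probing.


Insert 39: h=0 -> slot 0
Insert 49: h=10 -> slot 10
Insert 64: h=12 -> slot 12
Insert 83: h=5 -> slot 5
Insert 14: h=1 -> slot 1

Table: [39, 14, None, None, None, 83, None, None, None, None, 49, None, 64]


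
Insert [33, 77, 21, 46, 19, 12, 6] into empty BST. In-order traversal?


Insert 33: root
Insert 77: R from 33
Insert 21: L from 33
Insert 46: R from 33 -> L from 77
Insert 19: L from 33 -> L from 21
Insert 12: L from 33 -> L from 21 -> L from 19
Insert 6: L from 33 -> L from 21 -> L from 19 -> L from 12

In-order: [6, 12, 19, 21, 33, 46, 77]


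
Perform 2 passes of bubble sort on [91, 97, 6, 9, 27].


Initial: [91, 97, 6, 9, 27]
Pass 1: [91, 6, 9, 27, 97] (3 swaps)
Pass 2: [6, 9, 27, 91, 97] (3 swaps)

After 2 passes: [6, 9, 27, 91, 97]


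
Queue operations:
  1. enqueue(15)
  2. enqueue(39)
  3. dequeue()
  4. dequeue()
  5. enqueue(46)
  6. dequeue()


enqueue(15) -> [15]
enqueue(39) -> [15, 39]
dequeue()->15, [39]
dequeue()->39, []
enqueue(46) -> [46]
dequeue()->46, []

Final queue: []


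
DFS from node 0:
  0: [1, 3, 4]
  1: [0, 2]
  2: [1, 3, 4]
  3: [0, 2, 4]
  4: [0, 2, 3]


Visit 0, push [4, 3, 1]
Visit 1, push [2]
Visit 2, push [4, 3]
Visit 3, push [4]
Visit 4, push []

DFS order: [0, 1, 2, 3, 4]


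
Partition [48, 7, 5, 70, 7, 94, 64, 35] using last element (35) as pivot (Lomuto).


Pivot: 35
  7 <= 35: swap -> [7, 48, 5, 70, 7, 94, 64, 35]
  5 <= 35: swap -> [7, 5, 48, 70, 7, 94, 64, 35]
  7 <= 35: swap -> [7, 5, 7, 70, 48, 94, 64, 35]
Place pivot at 3: [7, 5, 7, 35, 48, 94, 64, 70]

Partitioned: [7, 5, 7, 35, 48, 94, 64, 70]


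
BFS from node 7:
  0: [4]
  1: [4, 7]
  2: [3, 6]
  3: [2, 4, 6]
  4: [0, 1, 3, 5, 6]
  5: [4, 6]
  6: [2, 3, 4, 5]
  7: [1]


Visit 7, enqueue [1]
Visit 1, enqueue [4]
Visit 4, enqueue [0, 3, 5, 6]
Visit 0, enqueue []
Visit 3, enqueue [2]
Visit 5, enqueue []
Visit 6, enqueue []
Visit 2, enqueue []

BFS order: [7, 1, 4, 0, 3, 5, 6, 2]


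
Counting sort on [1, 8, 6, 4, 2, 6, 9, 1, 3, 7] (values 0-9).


Input: [1, 8, 6, 4, 2, 6, 9, 1, 3, 7]
Counts: [0, 2, 1, 1, 1, 0, 2, 1, 1, 1]

Sorted: [1, 1, 2, 3, 4, 6, 6, 7, 8, 9]


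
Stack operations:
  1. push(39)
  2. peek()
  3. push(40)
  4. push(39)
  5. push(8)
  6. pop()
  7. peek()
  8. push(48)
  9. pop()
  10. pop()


push(39) -> [39]
peek()->39
push(40) -> [39, 40]
push(39) -> [39, 40, 39]
push(8) -> [39, 40, 39, 8]
pop()->8, [39, 40, 39]
peek()->39
push(48) -> [39, 40, 39, 48]
pop()->48, [39, 40, 39]
pop()->39, [39, 40]

Final stack: [39, 40]


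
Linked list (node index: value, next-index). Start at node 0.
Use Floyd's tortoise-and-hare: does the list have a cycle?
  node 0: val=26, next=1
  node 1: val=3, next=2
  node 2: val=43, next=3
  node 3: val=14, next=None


Floyd's tortoise (slow, +1) and hare (fast, +2):
  init: slow=0, fast=0
  step 1: slow=1, fast=2
  step 2: fast 2->3->None, no cycle

Cycle: no


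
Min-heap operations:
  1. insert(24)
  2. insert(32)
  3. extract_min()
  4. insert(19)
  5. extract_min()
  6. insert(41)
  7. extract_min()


insert(24) -> [24]
insert(32) -> [24, 32]
extract_min()->24, [32]
insert(19) -> [19, 32]
extract_min()->19, [32]
insert(41) -> [32, 41]
extract_min()->32, [41]

Final heap: [41]


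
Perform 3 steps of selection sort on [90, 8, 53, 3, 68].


Initial: [90, 8, 53, 3, 68]
Step 1: min=3 at 3
  Swap: [3, 8, 53, 90, 68]
Step 2: min=8 at 1
  Swap: [3, 8, 53, 90, 68]
Step 3: min=53 at 2
  Swap: [3, 8, 53, 90, 68]

After 3 steps: [3, 8, 53, 90, 68]


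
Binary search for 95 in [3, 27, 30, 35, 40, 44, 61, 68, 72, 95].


Step 1: lo=0, hi=9, mid=4, val=40
Step 2: lo=5, hi=9, mid=7, val=68
Step 3: lo=8, hi=9, mid=8, val=72
Step 4: lo=9, hi=9, mid=9, val=95

Found at index 9


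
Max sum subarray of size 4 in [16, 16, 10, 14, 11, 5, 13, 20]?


[0:4]: 56
[1:5]: 51
[2:6]: 40
[3:7]: 43
[4:8]: 49

Max: 56 at [0:4]


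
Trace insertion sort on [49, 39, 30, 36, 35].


Initial: [49, 39, 30, 36, 35]
Insert 39: [39, 49, 30, 36, 35]
Insert 30: [30, 39, 49, 36, 35]
Insert 36: [30, 36, 39, 49, 35]
Insert 35: [30, 35, 36, 39, 49]

Sorted: [30, 35, 36, 39, 49]


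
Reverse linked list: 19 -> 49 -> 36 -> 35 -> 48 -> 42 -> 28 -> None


Step 1: curr=19, set curr.next=prev(None) | reversed so far: 19
Step 2: curr=49, set curr.next=prev(19) | reversed so far: 49 -> 19
Step 3: curr=36, set curr.next=prev(49) | reversed so far: 36 -> 49 -> 19
Step 4: curr=35, set curr.next=prev(36) | reversed so far: 35 -> 36 -> 49 -> 19
Step 5: curr=48, set curr.next=prev(35) | reversed so far: 48 -> 35 -> 36 -> 49 -> 19
Step 6: curr=42, set curr.next=prev(48) | reversed so far: 42 -> 48 -> 35 -> 36 -> 49 -> 19
Step 7: curr=28, set curr.next=prev(42) | reversed so far: 28 -> 42 -> 48 -> 35 -> 36 -> 49 -> 19

28 -> 42 -> 48 -> 35 -> 36 -> 49 -> 19 -> None


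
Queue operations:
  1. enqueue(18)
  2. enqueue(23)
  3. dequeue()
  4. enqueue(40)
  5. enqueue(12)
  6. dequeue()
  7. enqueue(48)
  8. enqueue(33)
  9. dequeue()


enqueue(18) -> [18]
enqueue(23) -> [18, 23]
dequeue()->18, [23]
enqueue(40) -> [23, 40]
enqueue(12) -> [23, 40, 12]
dequeue()->23, [40, 12]
enqueue(48) -> [40, 12, 48]
enqueue(33) -> [40, 12, 48, 33]
dequeue()->40, [12, 48, 33]

Final queue: [12, 48, 33]


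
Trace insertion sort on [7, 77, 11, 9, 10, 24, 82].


Initial: [7, 77, 11, 9, 10, 24, 82]
Insert 77: [7, 77, 11, 9, 10, 24, 82]
Insert 11: [7, 11, 77, 9, 10, 24, 82]
Insert 9: [7, 9, 11, 77, 10, 24, 82]
Insert 10: [7, 9, 10, 11, 77, 24, 82]
Insert 24: [7, 9, 10, 11, 24, 77, 82]
Insert 82: [7, 9, 10, 11, 24, 77, 82]

Sorted: [7, 9, 10, 11, 24, 77, 82]


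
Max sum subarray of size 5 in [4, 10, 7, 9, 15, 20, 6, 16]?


[0:5]: 45
[1:6]: 61
[2:7]: 57
[3:8]: 66

Max: 66 at [3:8]


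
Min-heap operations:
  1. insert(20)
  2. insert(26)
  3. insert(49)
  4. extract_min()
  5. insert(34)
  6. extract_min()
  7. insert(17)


insert(20) -> [20]
insert(26) -> [20, 26]
insert(49) -> [20, 26, 49]
extract_min()->20, [26, 49]
insert(34) -> [26, 49, 34]
extract_min()->26, [34, 49]
insert(17) -> [17, 49, 34]

Final heap: [17, 49, 34]


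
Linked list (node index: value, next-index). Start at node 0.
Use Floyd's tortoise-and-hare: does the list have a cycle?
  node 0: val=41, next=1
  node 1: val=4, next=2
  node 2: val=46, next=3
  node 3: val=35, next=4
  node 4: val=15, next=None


Floyd's tortoise (slow, +1) and hare (fast, +2):
  init: slow=0, fast=0
  step 1: slow=1, fast=2
  step 2: slow=2, fast=4
  step 3: fast -> None, no cycle

Cycle: no


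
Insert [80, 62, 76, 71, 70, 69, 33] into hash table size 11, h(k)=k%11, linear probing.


Insert 80: h=3 -> slot 3
Insert 62: h=7 -> slot 7
Insert 76: h=10 -> slot 10
Insert 71: h=5 -> slot 5
Insert 70: h=4 -> slot 4
Insert 69: h=3, 3 probes -> slot 6
Insert 33: h=0 -> slot 0

Table: [33, None, None, 80, 70, 71, 69, 62, None, None, 76]


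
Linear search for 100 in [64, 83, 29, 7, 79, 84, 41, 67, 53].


i=0: 64!=100
i=1: 83!=100
i=2: 29!=100
i=3: 7!=100
i=4: 79!=100
i=5: 84!=100
i=6: 41!=100
i=7: 67!=100
i=8: 53!=100

Not found, 9 comps


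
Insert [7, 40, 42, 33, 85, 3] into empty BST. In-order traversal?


Insert 7: root
Insert 40: R from 7
Insert 42: R from 7 -> R from 40
Insert 33: R from 7 -> L from 40
Insert 85: R from 7 -> R from 40 -> R from 42
Insert 3: L from 7

In-order: [3, 7, 33, 40, 42, 85]


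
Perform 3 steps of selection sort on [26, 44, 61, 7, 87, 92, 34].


Initial: [26, 44, 61, 7, 87, 92, 34]
Step 1: min=7 at 3
  Swap: [7, 44, 61, 26, 87, 92, 34]
Step 2: min=26 at 3
  Swap: [7, 26, 61, 44, 87, 92, 34]
Step 3: min=34 at 6
  Swap: [7, 26, 34, 44, 87, 92, 61]

After 3 steps: [7, 26, 34, 44, 87, 92, 61]


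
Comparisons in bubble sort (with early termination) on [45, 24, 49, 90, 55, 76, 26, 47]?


Algorithm: bubble sort (with early termination)
Input: [45, 24, 49, 90, 55, 76, 26, 47]
Sorted: [24, 26, 45, 47, 49, 55, 76, 90]

27


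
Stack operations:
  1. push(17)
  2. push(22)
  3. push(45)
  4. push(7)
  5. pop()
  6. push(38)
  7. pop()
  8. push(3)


push(17) -> [17]
push(22) -> [17, 22]
push(45) -> [17, 22, 45]
push(7) -> [17, 22, 45, 7]
pop()->7, [17, 22, 45]
push(38) -> [17, 22, 45, 38]
pop()->38, [17, 22, 45]
push(3) -> [17, 22, 45, 3]

Final stack: [17, 22, 45, 3]


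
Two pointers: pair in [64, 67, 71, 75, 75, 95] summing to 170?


lo=0(64)+hi=5(95)=159
lo=1(67)+hi=5(95)=162
lo=2(71)+hi=5(95)=166
lo=3(75)+hi=5(95)=170

Yes: 75+95=170


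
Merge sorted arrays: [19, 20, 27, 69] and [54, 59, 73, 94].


Take 19 from A
Take 20 from A
Take 27 from A
Take 54 from B
Take 59 from B
Take 69 from A

Merged: [19, 20, 27, 54, 59, 69, 73, 94]


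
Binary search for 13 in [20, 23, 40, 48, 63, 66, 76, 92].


Step 1: lo=0, hi=7, mid=3, val=48
Step 2: lo=0, hi=2, mid=1, val=23
Step 3: lo=0, hi=0, mid=0, val=20

Not found


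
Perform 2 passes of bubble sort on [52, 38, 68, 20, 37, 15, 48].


Initial: [52, 38, 68, 20, 37, 15, 48]
Pass 1: [38, 52, 20, 37, 15, 48, 68] (5 swaps)
Pass 2: [38, 20, 37, 15, 48, 52, 68] (4 swaps)

After 2 passes: [38, 20, 37, 15, 48, 52, 68]


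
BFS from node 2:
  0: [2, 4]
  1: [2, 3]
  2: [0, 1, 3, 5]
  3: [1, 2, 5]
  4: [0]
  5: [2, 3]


Visit 2, enqueue [0, 1, 3, 5]
Visit 0, enqueue [4]
Visit 1, enqueue []
Visit 3, enqueue []
Visit 5, enqueue []
Visit 4, enqueue []

BFS order: [2, 0, 1, 3, 5, 4]


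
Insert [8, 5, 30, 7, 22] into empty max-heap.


Insert 8: [8]
Insert 5: [8, 5]
Insert 30: [30, 5, 8]
Insert 7: [30, 7, 8, 5]
Insert 22: [30, 22, 8, 5, 7]

Final heap: [30, 22, 8, 5, 7]


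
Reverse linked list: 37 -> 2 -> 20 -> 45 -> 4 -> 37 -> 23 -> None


Step 1: curr=37, set curr.next=prev(None) | reversed so far: 37
Step 2: curr=2, set curr.next=prev(37) | reversed so far: 2 -> 37
Step 3: curr=20, set curr.next=prev(2) | reversed so far: 20 -> 2 -> 37
Step 4: curr=45, set curr.next=prev(20) | reversed so far: 45 -> 20 -> 2 -> 37
Step 5: curr=4, set curr.next=prev(45) | reversed so far: 4 -> 45 -> 20 -> 2 -> 37
Step 6: curr=37, set curr.next=prev(4) | reversed so far: 37 -> 4 -> 45 -> 20 -> 2 -> 37
Step 7: curr=23, set curr.next=prev(37) | reversed so far: 23 -> 37 -> 4 -> 45 -> 20 -> 2 -> 37

23 -> 37 -> 4 -> 45 -> 20 -> 2 -> 37 -> None


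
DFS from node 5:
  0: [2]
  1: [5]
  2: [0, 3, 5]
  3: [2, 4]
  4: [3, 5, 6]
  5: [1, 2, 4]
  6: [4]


Visit 5, push [4, 2, 1]
Visit 1, push []
Visit 2, push [3, 0]
Visit 0, push []
Visit 3, push [4]
Visit 4, push [6]
Visit 6, push []

DFS order: [5, 1, 2, 0, 3, 4, 6]


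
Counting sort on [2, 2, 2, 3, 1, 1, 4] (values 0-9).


Input: [2, 2, 2, 3, 1, 1, 4]
Counts: [0, 2, 3, 1, 1, 0, 0, 0, 0, 0]

Sorted: [1, 1, 2, 2, 2, 3, 4]


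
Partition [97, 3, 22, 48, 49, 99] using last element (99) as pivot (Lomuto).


Pivot: 99
  97 <= 99: advance i (no swap)
  3 <= 99: advance i (no swap)
  22 <= 99: advance i (no swap)
  48 <= 99: advance i (no swap)
  49 <= 99: advance i (no swap)
Place pivot at 5: [97, 3, 22, 48, 49, 99]

Partitioned: [97, 3, 22, 48, 49, 99]


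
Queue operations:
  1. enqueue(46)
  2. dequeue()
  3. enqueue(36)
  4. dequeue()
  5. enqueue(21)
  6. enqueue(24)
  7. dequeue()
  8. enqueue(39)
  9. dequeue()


enqueue(46) -> [46]
dequeue()->46, []
enqueue(36) -> [36]
dequeue()->36, []
enqueue(21) -> [21]
enqueue(24) -> [21, 24]
dequeue()->21, [24]
enqueue(39) -> [24, 39]
dequeue()->24, [39]

Final queue: [39]


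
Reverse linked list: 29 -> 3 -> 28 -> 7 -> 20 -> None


Step 1: curr=29, set curr.next=prev(None) | reversed so far: 29
Step 2: curr=3, set curr.next=prev(29) | reversed so far: 3 -> 29
Step 3: curr=28, set curr.next=prev(3) | reversed so far: 28 -> 3 -> 29
Step 4: curr=7, set curr.next=prev(28) | reversed so far: 7 -> 28 -> 3 -> 29
Step 5: curr=20, set curr.next=prev(7) | reversed so far: 20 -> 7 -> 28 -> 3 -> 29

20 -> 7 -> 28 -> 3 -> 29 -> None


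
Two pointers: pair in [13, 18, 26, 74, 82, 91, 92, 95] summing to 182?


lo=0(13)+hi=7(95)=108
lo=1(18)+hi=7(95)=113
lo=2(26)+hi=7(95)=121
lo=3(74)+hi=7(95)=169
lo=4(82)+hi=7(95)=177
lo=5(91)+hi=7(95)=186
lo=5(91)+hi=6(92)=183

No pair found


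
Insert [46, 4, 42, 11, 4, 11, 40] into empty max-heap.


Insert 46: [46]
Insert 4: [46, 4]
Insert 42: [46, 4, 42]
Insert 11: [46, 11, 42, 4]
Insert 4: [46, 11, 42, 4, 4]
Insert 11: [46, 11, 42, 4, 4, 11]
Insert 40: [46, 11, 42, 4, 4, 11, 40]

Final heap: [46, 11, 42, 4, 4, 11, 40]


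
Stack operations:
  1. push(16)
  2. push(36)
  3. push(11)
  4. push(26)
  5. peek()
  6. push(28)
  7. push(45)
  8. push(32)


push(16) -> [16]
push(36) -> [16, 36]
push(11) -> [16, 36, 11]
push(26) -> [16, 36, 11, 26]
peek()->26
push(28) -> [16, 36, 11, 26, 28]
push(45) -> [16, 36, 11, 26, 28, 45]
push(32) -> [16, 36, 11, 26, 28, 45, 32]

Final stack: [16, 36, 11, 26, 28, 45, 32]


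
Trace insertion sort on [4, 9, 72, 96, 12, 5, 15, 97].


Initial: [4, 9, 72, 96, 12, 5, 15, 97]
Insert 9: [4, 9, 72, 96, 12, 5, 15, 97]
Insert 72: [4, 9, 72, 96, 12, 5, 15, 97]
Insert 96: [4, 9, 72, 96, 12, 5, 15, 97]
Insert 12: [4, 9, 12, 72, 96, 5, 15, 97]
Insert 5: [4, 5, 9, 12, 72, 96, 15, 97]
Insert 15: [4, 5, 9, 12, 15, 72, 96, 97]
Insert 97: [4, 5, 9, 12, 15, 72, 96, 97]

Sorted: [4, 5, 9, 12, 15, 72, 96, 97]


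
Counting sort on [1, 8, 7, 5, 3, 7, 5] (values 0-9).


Input: [1, 8, 7, 5, 3, 7, 5]
Counts: [0, 1, 0, 1, 0, 2, 0, 2, 1, 0]

Sorted: [1, 3, 5, 5, 7, 7, 8]


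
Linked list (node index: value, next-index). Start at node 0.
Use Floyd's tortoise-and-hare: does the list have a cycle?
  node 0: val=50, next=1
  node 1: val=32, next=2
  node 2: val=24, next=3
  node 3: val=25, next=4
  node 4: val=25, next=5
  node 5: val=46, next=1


Floyd's tortoise (slow, +1) and hare (fast, +2):
  init: slow=0, fast=0
  step 1: slow=1, fast=2
  step 2: slow=2, fast=4
  step 3: slow=3, fast=1
  step 4: slow=4, fast=3
  step 5: slow=5, fast=5
  slow == fast at node 5: cycle detected

Cycle: yes


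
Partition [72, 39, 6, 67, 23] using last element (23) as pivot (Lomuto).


Pivot: 23
  6 <= 23: swap -> [6, 39, 72, 67, 23]
Place pivot at 1: [6, 23, 72, 67, 39]

Partitioned: [6, 23, 72, 67, 39]


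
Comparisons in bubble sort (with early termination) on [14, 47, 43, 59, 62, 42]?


Algorithm: bubble sort (with early termination)
Input: [14, 47, 43, 59, 62, 42]
Sorted: [14, 42, 43, 47, 59, 62]

15


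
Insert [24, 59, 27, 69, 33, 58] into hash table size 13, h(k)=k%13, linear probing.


Insert 24: h=11 -> slot 11
Insert 59: h=7 -> slot 7
Insert 27: h=1 -> slot 1
Insert 69: h=4 -> slot 4
Insert 33: h=7, 1 probes -> slot 8
Insert 58: h=6 -> slot 6

Table: [None, 27, None, None, 69, None, 58, 59, 33, None, None, 24, None]


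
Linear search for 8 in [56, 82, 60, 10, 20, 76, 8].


i=0: 56!=8
i=1: 82!=8
i=2: 60!=8
i=3: 10!=8
i=4: 20!=8
i=5: 76!=8
i=6: 8==8 found!

Found at 6, 7 comps


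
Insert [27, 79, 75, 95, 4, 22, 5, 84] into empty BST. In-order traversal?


Insert 27: root
Insert 79: R from 27
Insert 75: R from 27 -> L from 79
Insert 95: R from 27 -> R from 79
Insert 4: L from 27
Insert 22: L from 27 -> R from 4
Insert 5: L from 27 -> R from 4 -> L from 22
Insert 84: R from 27 -> R from 79 -> L from 95

In-order: [4, 5, 22, 27, 75, 79, 84, 95]


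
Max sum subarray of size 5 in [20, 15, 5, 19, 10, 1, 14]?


[0:5]: 69
[1:6]: 50
[2:7]: 49

Max: 69 at [0:5]


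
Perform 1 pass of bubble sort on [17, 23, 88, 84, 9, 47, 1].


Initial: [17, 23, 88, 84, 9, 47, 1]
Pass 1: [17, 23, 84, 9, 47, 1, 88] (4 swaps)

After 1 pass: [17, 23, 84, 9, 47, 1, 88]


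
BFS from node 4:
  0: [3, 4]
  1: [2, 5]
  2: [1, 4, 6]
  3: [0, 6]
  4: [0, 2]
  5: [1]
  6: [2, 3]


Visit 4, enqueue [0, 2]
Visit 0, enqueue [3]
Visit 2, enqueue [1, 6]
Visit 3, enqueue []
Visit 1, enqueue [5]
Visit 6, enqueue []
Visit 5, enqueue []

BFS order: [4, 0, 2, 3, 1, 6, 5]


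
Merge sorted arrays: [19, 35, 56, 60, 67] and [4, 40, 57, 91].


Take 4 from B
Take 19 from A
Take 35 from A
Take 40 from B
Take 56 from A
Take 57 from B
Take 60 from A
Take 67 from A

Merged: [4, 19, 35, 40, 56, 57, 60, 67, 91]


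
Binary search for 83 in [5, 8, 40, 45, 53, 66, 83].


Step 1: lo=0, hi=6, mid=3, val=45
Step 2: lo=4, hi=6, mid=5, val=66
Step 3: lo=6, hi=6, mid=6, val=83

Found at index 6


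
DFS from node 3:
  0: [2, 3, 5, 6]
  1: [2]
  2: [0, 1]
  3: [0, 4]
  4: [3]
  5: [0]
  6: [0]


Visit 3, push [4, 0]
Visit 0, push [6, 5, 2]
Visit 2, push [1]
Visit 1, push []
Visit 5, push []
Visit 6, push []
Visit 4, push []

DFS order: [3, 0, 2, 1, 5, 6, 4]


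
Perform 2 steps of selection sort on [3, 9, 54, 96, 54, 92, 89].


Initial: [3, 9, 54, 96, 54, 92, 89]
Step 1: min=3 at 0
  Swap: [3, 9, 54, 96, 54, 92, 89]
Step 2: min=9 at 1
  Swap: [3, 9, 54, 96, 54, 92, 89]

After 2 steps: [3, 9, 54, 96, 54, 92, 89]


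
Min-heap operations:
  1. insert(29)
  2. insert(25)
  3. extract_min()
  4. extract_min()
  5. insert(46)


insert(29) -> [29]
insert(25) -> [25, 29]
extract_min()->25, [29]
extract_min()->29, []
insert(46) -> [46]

Final heap: [46]


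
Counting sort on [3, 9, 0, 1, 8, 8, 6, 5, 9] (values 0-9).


Input: [3, 9, 0, 1, 8, 8, 6, 5, 9]
Counts: [1, 1, 0, 1, 0, 1, 1, 0, 2, 2]

Sorted: [0, 1, 3, 5, 6, 8, 8, 9, 9]


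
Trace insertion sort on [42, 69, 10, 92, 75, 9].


Initial: [42, 69, 10, 92, 75, 9]
Insert 69: [42, 69, 10, 92, 75, 9]
Insert 10: [10, 42, 69, 92, 75, 9]
Insert 92: [10, 42, 69, 92, 75, 9]
Insert 75: [10, 42, 69, 75, 92, 9]
Insert 9: [9, 10, 42, 69, 75, 92]

Sorted: [9, 10, 42, 69, 75, 92]


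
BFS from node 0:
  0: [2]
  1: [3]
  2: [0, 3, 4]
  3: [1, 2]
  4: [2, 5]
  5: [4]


Visit 0, enqueue [2]
Visit 2, enqueue [3, 4]
Visit 3, enqueue [1]
Visit 4, enqueue [5]
Visit 1, enqueue []
Visit 5, enqueue []

BFS order: [0, 2, 3, 4, 1, 5]


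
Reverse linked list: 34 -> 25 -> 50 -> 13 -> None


Step 1: curr=34, set curr.next=prev(None) | reversed so far: 34
Step 2: curr=25, set curr.next=prev(34) | reversed so far: 25 -> 34
Step 3: curr=50, set curr.next=prev(25) | reversed so far: 50 -> 25 -> 34
Step 4: curr=13, set curr.next=prev(50) | reversed so far: 13 -> 50 -> 25 -> 34

13 -> 50 -> 25 -> 34 -> None


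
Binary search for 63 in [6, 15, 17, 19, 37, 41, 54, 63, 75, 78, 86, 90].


Step 1: lo=0, hi=11, mid=5, val=41
Step 2: lo=6, hi=11, mid=8, val=75
Step 3: lo=6, hi=7, mid=6, val=54
Step 4: lo=7, hi=7, mid=7, val=63

Found at index 7


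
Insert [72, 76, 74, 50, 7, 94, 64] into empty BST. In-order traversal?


Insert 72: root
Insert 76: R from 72
Insert 74: R from 72 -> L from 76
Insert 50: L from 72
Insert 7: L from 72 -> L from 50
Insert 94: R from 72 -> R from 76
Insert 64: L from 72 -> R from 50

In-order: [7, 50, 64, 72, 74, 76, 94]


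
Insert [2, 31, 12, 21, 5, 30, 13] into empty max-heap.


Insert 2: [2]
Insert 31: [31, 2]
Insert 12: [31, 2, 12]
Insert 21: [31, 21, 12, 2]
Insert 5: [31, 21, 12, 2, 5]
Insert 30: [31, 21, 30, 2, 5, 12]
Insert 13: [31, 21, 30, 2, 5, 12, 13]

Final heap: [31, 21, 30, 2, 5, 12, 13]


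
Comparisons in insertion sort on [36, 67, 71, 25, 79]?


Algorithm: insertion sort
Input: [36, 67, 71, 25, 79]
Sorted: [25, 36, 67, 71, 79]

6


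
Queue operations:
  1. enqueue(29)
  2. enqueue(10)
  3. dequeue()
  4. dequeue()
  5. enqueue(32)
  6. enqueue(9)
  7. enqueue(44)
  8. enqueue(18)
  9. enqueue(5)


enqueue(29) -> [29]
enqueue(10) -> [29, 10]
dequeue()->29, [10]
dequeue()->10, []
enqueue(32) -> [32]
enqueue(9) -> [32, 9]
enqueue(44) -> [32, 9, 44]
enqueue(18) -> [32, 9, 44, 18]
enqueue(5) -> [32, 9, 44, 18, 5]

Final queue: [32, 9, 44, 18, 5]


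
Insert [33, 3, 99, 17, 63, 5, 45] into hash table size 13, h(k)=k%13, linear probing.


Insert 33: h=7 -> slot 7
Insert 3: h=3 -> slot 3
Insert 99: h=8 -> slot 8
Insert 17: h=4 -> slot 4
Insert 63: h=11 -> slot 11
Insert 5: h=5 -> slot 5
Insert 45: h=6 -> slot 6

Table: [None, None, None, 3, 17, 5, 45, 33, 99, None, None, 63, None]


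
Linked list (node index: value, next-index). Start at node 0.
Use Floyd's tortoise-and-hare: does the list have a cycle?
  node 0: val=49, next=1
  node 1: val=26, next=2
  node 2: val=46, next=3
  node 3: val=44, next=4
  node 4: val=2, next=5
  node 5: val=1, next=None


Floyd's tortoise (slow, +1) and hare (fast, +2):
  init: slow=0, fast=0
  step 1: slow=1, fast=2
  step 2: slow=2, fast=4
  step 3: fast 4->5->None, no cycle

Cycle: no


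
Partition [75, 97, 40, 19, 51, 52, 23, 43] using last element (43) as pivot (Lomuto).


Pivot: 43
  40 <= 43: swap -> [40, 97, 75, 19, 51, 52, 23, 43]
  19 <= 43: swap -> [40, 19, 75, 97, 51, 52, 23, 43]
  23 <= 43: swap -> [40, 19, 23, 97, 51, 52, 75, 43]
Place pivot at 3: [40, 19, 23, 43, 51, 52, 75, 97]

Partitioned: [40, 19, 23, 43, 51, 52, 75, 97]


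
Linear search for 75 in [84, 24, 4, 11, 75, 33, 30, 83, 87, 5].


i=0: 84!=75
i=1: 24!=75
i=2: 4!=75
i=3: 11!=75
i=4: 75==75 found!

Found at 4, 5 comps


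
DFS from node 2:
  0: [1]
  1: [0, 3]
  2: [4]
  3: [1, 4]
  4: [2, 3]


Visit 2, push [4]
Visit 4, push [3]
Visit 3, push [1]
Visit 1, push [0]
Visit 0, push []

DFS order: [2, 4, 3, 1, 0]


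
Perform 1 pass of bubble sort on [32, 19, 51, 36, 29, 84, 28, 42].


Initial: [32, 19, 51, 36, 29, 84, 28, 42]
Pass 1: [19, 32, 36, 29, 51, 28, 42, 84] (5 swaps)

After 1 pass: [19, 32, 36, 29, 51, 28, 42, 84]


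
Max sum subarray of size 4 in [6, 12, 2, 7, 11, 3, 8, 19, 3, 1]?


[0:4]: 27
[1:5]: 32
[2:6]: 23
[3:7]: 29
[4:8]: 41
[5:9]: 33
[6:10]: 31

Max: 41 at [4:8]


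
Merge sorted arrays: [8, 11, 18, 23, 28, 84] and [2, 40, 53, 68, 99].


Take 2 from B
Take 8 from A
Take 11 from A
Take 18 from A
Take 23 from A
Take 28 from A
Take 40 from B
Take 53 from B
Take 68 from B
Take 84 from A

Merged: [2, 8, 11, 18, 23, 28, 40, 53, 68, 84, 99]


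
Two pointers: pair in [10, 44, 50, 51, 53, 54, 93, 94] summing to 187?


lo=0(10)+hi=7(94)=104
lo=1(44)+hi=7(94)=138
lo=2(50)+hi=7(94)=144
lo=3(51)+hi=7(94)=145
lo=4(53)+hi=7(94)=147
lo=5(54)+hi=7(94)=148
lo=6(93)+hi=7(94)=187

Yes: 93+94=187


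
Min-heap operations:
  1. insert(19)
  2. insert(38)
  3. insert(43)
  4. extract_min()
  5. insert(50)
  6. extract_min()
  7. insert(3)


insert(19) -> [19]
insert(38) -> [19, 38]
insert(43) -> [19, 38, 43]
extract_min()->19, [38, 43]
insert(50) -> [38, 43, 50]
extract_min()->38, [43, 50]
insert(3) -> [3, 50, 43]

Final heap: [3, 50, 43]


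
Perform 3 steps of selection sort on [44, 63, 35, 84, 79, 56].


Initial: [44, 63, 35, 84, 79, 56]
Step 1: min=35 at 2
  Swap: [35, 63, 44, 84, 79, 56]
Step 2: min=44 at 2
  Swap: [35, 44, 63, 84, 79, 56]
Step 3: min=56 at 5
  Swap: [35, 44, 56, 84, 79, 63]

After 3 steps: [35, 44, 56, 84, 79, 63]


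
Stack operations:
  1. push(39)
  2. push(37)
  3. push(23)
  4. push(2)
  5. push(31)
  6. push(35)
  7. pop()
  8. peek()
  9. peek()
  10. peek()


push(39) -> [39]
push(37) -> [39, 37]
push(23) -> [39, 37, 23]
push(2) -> [39, 37, 23, 2]
push(31) -> [39, 37, 23, 2, 31]
push(35) -> [39, 37, 23, 2, 31, 35]
pop()->35, [39, 37, 23, 2, 31]
peek()->31
peek()->31
peek()->31

Final stack: [39, 37, 23, 2, 31]


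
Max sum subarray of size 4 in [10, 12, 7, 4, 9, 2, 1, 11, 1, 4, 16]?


[0:4]: 33
[1:5]: 32
[2:6]: 22
[3:7]: 16
[4:8]: 23
[5:9]: 15
[6:10]: 17
[7:11]: 32

Max: 33 at [0:4]


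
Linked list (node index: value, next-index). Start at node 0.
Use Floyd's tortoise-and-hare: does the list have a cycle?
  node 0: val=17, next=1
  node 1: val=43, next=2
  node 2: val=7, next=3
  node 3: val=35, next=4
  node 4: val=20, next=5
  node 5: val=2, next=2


Floyd's tortoise (slow, +1) and hare (fast, +2):
  init: slow=0, fast=0
  step 1: slow=1, fast=2
  step 2: slow=2, fast=4
  step 3: slow=3, fast=2
  step 4: slow=4, fast=4
  slow == fast at node 4: cycle detected

Cycle: yes


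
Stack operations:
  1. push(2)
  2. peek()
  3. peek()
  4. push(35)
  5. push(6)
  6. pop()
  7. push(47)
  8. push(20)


push(2) -> [2]
peek()->2
peek()->2
push(35) -> [2, 35]
push(6) -> [2, 35, 6]
pop()->6, [2, 35]
push(47) -> [2, 35, 47]
push(20) -> [2, 35, 47, 20]

Final stack: [2, 35, 47, 20]


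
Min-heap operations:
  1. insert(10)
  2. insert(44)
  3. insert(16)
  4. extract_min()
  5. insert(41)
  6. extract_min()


insert(10) -> [10]
insert(44) -> [10, 44]
insert(16) -> [10, 44, 16]
extract_min()->10, [16, 44]
insert(41) -> [16, 44, 41]
extract_min()->16, [41, 44]

Final heap: [41, 44]


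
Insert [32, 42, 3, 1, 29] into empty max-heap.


Insert 32: [32]
Insert 42: [42, 32]
Insert 3: [42, 32, 3]
Insert 1: [42, 32, 3, 1]
Insert 29: [42, 32, 3, 1, 29]

Final heap: [42, 32, 3, 1, 29]


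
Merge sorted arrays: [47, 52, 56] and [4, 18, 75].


Take 4 from B
Take 18 from B
Take 47 from A
Take 52 from A
Take 56 from A

Merged: [4, 18, 47, 52, 56, 75]


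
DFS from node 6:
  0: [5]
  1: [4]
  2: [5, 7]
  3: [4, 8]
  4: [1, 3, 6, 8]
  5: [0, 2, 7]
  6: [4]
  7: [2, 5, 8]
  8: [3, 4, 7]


Visit 6, push [4]
Visit 4, push [8, 3, 1]
Visit 1, push []
Visit 3, push [8]
Visit 8, push [7]
Visit 7, push [5, 2]
Visit 2, push [5]
Visit 5, push [0]
Visit 0, push []

DFS order: [6, 4, 1, 3, 8, 7, 2, 5, 0]


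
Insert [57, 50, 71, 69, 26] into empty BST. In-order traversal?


Insert 57: root
Insert 50: L from 57
Insert 71: R from 57
Insert 69: R from 57 -> L from 71
Insert 26: L from 57 -> L from 50

In-order: [26, 50, 57, 69, 71]


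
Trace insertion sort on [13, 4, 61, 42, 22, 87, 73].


Initial: [13, 4, 61, 42, 22, 87, 73]
Insert 4: [4, 13, 61, 42, 22, 87, 73]
Insert 61: [4, 13, 61, 42, 22, 87, 73]
Insert 42: [4, 13, 42, 61, 22, 87, 73]
Insert 22: [4, 13, 22, 42, 61, 87, 73]
Insert 87: [4, 13, 22, 42, 61, 87, 73]
Insert 73: [4, 13, 22, 42, 61, 73, 87]

Sorted: [4, 13, 22, 42, 61, 73, 87]


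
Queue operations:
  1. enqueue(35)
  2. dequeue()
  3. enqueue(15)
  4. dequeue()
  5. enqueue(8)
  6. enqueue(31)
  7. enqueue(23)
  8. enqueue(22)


enqueue(35) -> [35]
dequeue()->35, []
enqueue(15) -> [15]
dequeue()->15, []
enqueue(8) -> [8]
enqueue(31) -> [8, 31]
enqueue(23) -> [8, 31, 23]
enqueue(22) -> [8, 31, 23, 22]

Final queue: [8, 31, 23, 22]


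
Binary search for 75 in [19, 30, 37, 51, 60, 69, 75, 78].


Step 1: lo=0, hi=7, mid=3, val=51
Step 2: lo=4, hi=7, mid=5, val=69
Step 3: lo=6, hi=7, mid=6, val=75

Found at index 6


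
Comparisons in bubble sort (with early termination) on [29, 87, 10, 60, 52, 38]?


Algorithm: bubble sort (with early termination)
Input: [29, 87, 10, 60, 52, 38]
Sorted: [10, 29, 38, 52, 60, 87]

14


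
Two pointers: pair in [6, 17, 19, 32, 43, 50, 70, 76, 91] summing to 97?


lo=0(6)+hi=8(91)=97

Yes: 6+91=97


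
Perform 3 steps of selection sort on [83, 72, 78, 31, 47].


Initial: [83, 72, 78, 31, 47]
Step 1: min=31 at 3
  Swap: [31, 72, 78, 83, 47]
Step 2: min=47 at 4
  Swap: [31, 47, 78, 83, 72]
Step 3: min=72 at 4
  Swap: [31, 47, 72, 83, 78]

After 3 steps: [31, 47, 72, 83, 78]


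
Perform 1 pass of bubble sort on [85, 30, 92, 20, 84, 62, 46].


Initial: [85, 30, 92, 20, 84, 62, 46]
Pass 1: [30, 85, 20, 84, 62, 46, 92] (5 swaps)

After 1 pass: [30, 85, 20, 84, 62, 46, 92]
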